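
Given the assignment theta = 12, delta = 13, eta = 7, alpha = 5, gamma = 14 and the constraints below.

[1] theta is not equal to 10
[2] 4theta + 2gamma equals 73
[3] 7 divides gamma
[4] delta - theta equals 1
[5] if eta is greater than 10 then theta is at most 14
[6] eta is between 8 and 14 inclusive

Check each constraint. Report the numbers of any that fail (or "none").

[1] theta = 12, and 12 ≠ 10 — holds.
[2] 4theta + 2gamma = 4(12) + 2(14) = 76, not 73 — fails.
[3] 14 / 7 = 2, so 7 divides 14 — holds.
[4] delta - theta = 13 - 12 = 1 — holds.
[5] eta = 7, not > 10; antecedent false, conditional vacuously true — holds.
[6] eta = 7 is outside [8, 14] — fails.

No — constraints 2 and 6 are not satisfied.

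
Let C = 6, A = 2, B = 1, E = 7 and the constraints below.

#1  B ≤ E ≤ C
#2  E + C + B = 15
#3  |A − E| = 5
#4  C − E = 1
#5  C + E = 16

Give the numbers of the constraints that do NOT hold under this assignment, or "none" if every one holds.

Constraints 1, 2, 4, and 5 are violated.

#1 values 1, 7, 6; E = 7 is not ≤ C = 6  false
#2 E + C + B = 7 + 6 + 1 = 14, not 15  false
#3 |2 − 7| = 5  true
#4 C − E = 6 − 7 = -1, not 1  false
#5 C + E = 6 + 7 = 13, not 16  false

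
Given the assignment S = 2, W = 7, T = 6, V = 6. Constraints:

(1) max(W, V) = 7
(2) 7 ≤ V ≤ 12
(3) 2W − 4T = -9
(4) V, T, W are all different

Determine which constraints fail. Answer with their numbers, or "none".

(1) max(7, 6) = 7 — holds.
(2) V = 6 is outside [7, 12] — fails.
(3) 2W − 4T = 2(7) − 4(6) = -10, not -9 — fails.
(4) V = T = 6, not all different — fails.

No — constraints 2, 3, 4 are not satisfied.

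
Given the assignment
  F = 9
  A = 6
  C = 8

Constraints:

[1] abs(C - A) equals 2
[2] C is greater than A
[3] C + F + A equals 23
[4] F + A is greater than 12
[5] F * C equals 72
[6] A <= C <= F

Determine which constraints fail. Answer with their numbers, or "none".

All constraints are satisfied.

[1] abs(8 - 6) = 2  OK
[2] C = 8, A = 6; 8 > 6  OK
[3] C + F + A = 8 + 9 + 6 = 23  OK
[4] F + A = 9 + 6 = 15; 15 > 12  OK
[5] F * C = 9 * 8 = 72  OK
[6] values 6 <= 8 <= 9  OK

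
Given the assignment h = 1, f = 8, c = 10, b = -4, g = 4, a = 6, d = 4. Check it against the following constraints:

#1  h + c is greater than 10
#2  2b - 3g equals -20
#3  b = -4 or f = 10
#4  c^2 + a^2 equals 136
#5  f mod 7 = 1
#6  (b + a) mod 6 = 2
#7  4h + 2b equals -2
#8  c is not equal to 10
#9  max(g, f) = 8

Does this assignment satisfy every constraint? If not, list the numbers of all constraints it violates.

No — constraints 7 and 8 are not satisfied.

#1 h + c = 1 + 10 = 11; 11 > 10 — OK.
#2 2b - 3g = 2(-4) - 3(4) = -20 — OK.
#3 b = -4 = -4 (first disjunct) — OK.
#4 c^2 + a^2 = 10^2 + 6^2 = 100 + 36 = 136 — OK.
#5 8 mod 7 = 1 — OK.
#6 b + a = 2; 2 mod 6 = 2 — OK.
#7 4h + 2b = 4(1) + 2(-4) = -4, not -2 — violated.
#8 c = 10, but 10 is required to differ — violated.
#9 max(4, 8) = 8 — OK.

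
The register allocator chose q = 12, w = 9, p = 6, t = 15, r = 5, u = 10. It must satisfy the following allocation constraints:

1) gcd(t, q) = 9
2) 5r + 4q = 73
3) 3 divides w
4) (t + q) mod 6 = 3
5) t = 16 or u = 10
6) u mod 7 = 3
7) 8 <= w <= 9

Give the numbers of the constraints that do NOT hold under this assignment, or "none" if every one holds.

1) gcd(15, 12) = 3, not 9 — fails.
2) 5r + 4q = 5(5) + 4(12) = 73 — holds.
3) 9 / 3 = 3, so 3 divides 9 — holds.
4) t + q = 27; 27 mod 6 = 3 — holds.
5) t = 15 ≠ 16, but u = 10 = 10 (second disjunct) — holds.
6) 10 mod 7 = 3 — holds.
7) w = 9 lies in [8, 9] — holds.

Constraint 1 is violated.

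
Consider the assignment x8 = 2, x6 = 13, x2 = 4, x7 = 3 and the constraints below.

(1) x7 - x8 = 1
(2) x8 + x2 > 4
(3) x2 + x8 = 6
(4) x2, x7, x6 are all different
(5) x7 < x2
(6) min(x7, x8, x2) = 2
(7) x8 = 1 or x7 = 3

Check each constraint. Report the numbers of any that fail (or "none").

(1) x7 - x8 = 3 - 2 = 1 — OK.
(2) x8 + x2 = 2 + 4 = 6; 6 > 4 — OK.
(3) x2 + x8 = 4 + 2 = 6 — OK.
(4) values 4, 3, 13 are pairwise distinct — OK.
(5) x7 = 3, x2 = 4; 3 < 4 — OK.
(6) min(3, 2, 4) = 2 — OK.
(7) x8 = 2 ≠ 1, but x7 = 3 = 3 (second disjunct) — OK.

No violations.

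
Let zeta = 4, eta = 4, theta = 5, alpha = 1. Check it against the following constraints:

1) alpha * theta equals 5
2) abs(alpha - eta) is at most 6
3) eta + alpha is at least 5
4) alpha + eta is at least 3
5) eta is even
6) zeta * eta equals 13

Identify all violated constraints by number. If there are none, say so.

1) alpha * theta = 1 * 5 = 5  ✔
2) abs(1 - 4) = 3; 3 ≤ 6  ✔
3) eta + alpha = 4 + 1 = 5; 5 ≥ 5  ✔
4) alpha + eta = 1 + 4 = 5; 5 ≥ 3  ✔
5) eta = 4 is even  ✔
6) zeta * eta = 4 * 4 = 16, not 13  ✘

Constraint 6 is violated.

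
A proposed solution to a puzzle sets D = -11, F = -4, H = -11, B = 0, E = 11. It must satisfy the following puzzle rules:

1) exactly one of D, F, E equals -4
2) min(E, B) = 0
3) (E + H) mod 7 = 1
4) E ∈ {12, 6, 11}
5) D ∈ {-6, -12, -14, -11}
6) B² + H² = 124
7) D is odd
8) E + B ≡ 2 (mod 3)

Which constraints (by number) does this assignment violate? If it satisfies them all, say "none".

Constraints 3 and 6 are violated.

1) D=-11, F=-4, E=11; 1 of them equals -4 — OK.
2) min(11, 0) = 0 — OK.
3) E + H = 0; 0 mod 7 = 0, not 1 — violated.
4) E = 11 is in {12, 6, 11} — OK.
5) D = -11 is in {-6, -12, -14, -11} — OK.
6) B² + H² = 0² + (-11)² = 0 + 121 = 121, not 124 — violated.
7) D = -11 is odd — OK.
8) E + B = 11; 11 mod 3 = 2 — OK.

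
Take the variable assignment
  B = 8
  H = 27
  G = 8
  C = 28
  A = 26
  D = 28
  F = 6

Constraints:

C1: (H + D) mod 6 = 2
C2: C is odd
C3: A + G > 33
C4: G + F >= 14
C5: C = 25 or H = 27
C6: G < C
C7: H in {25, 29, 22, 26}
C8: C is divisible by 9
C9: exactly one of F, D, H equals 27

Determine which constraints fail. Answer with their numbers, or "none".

C1: H + D = 55; 55 mod 6 = 1, not 2 — fails.
C2: C = 28 is even — fails.
C3: A + G = 26 + 8 = 34; 34 > 33 — holds.
C4: G + F = 8 + 6 = 14; 14 ≥ 14 — holds.
C5: C = 28 ≠ 25, but H = 27 = 27 (second disjunct) — holds.
C6: G = 8, C = 28; 8 < 28 — holds.
C7: H = 27 is not in {25, 29, 22, 26} — fails.
C8: 28 = 9*3 + 1, so 9 does not divide 28 — fails.
C9: F=6, D=28, H=27; 1 of them equals 27 — holds.

The assignment fails constraints 1, 2, 7, and 8.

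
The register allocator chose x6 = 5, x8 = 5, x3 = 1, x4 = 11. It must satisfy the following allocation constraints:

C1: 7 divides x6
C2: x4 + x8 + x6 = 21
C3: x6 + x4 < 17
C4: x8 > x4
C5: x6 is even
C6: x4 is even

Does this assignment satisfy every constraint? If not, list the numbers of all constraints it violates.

The assignment fails constraints 1, 4, 5, and 6.

C1: 5 = 7×0 + 5, so 7 does not divide 5  ✗
C2: x4 + x8 + x6 = 11 + 5 + 5 = 21  ✓
C3: x6 + x4 = 5 + 11 = 16; 16 < 17  ✓
C4: x8 = 5, x4 = 11; 5 ≤ 11 (want >)  ✗
C5: x6 = 5 is odd  ✗
C6: x4 = 11 is odd  ✗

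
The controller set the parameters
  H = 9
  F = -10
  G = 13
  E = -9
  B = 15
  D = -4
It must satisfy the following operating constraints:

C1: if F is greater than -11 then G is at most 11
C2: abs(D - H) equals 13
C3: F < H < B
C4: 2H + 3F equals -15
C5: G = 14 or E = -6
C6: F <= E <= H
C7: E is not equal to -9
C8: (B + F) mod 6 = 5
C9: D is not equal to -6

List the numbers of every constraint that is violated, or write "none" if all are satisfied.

C1: F = -10 > -11, so we need G ≤ 11; but G = 13 > 11 — violated.
C2: abs(-4 - 9) = 13 — OK.
C3: values -10 < 9 < 15 — OK.
C4: 2H + 3F = 2(9) + 3(-10) = -12, not -15 — violated.
C5: G = 13 ≠ 14 and E = -9 ≠ -6; both disjuncts false — violated.
C6: values -10 <= -9 <= 9 — OK.
C7: E = -9, but -9 is required to differ — violated.
C8: B + F = 5; 5 mod 6 = 5 — OK.
C9: D = -4, and -4 ≠ -6 — OK.

Constraints 1, 4, 5, and 7 do not hold.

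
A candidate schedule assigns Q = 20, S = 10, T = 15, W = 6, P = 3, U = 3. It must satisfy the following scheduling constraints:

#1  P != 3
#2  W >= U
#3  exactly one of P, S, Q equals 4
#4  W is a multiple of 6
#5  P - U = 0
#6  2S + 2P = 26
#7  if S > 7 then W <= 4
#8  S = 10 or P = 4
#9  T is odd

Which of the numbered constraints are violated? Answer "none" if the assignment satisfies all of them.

#1 P = 3, but 3 is required to differ  ✗
#2 W = 6, U = 3; 6 ≥ 3  ✓
#3 P=3, S=10, Q=20; 0 of them equal 4, not exactly one  ✗
#4 6 / 6 = 1, so 6 divides 6  ✓
#5 P - U = 3 - 3 = 0  ✓
#6 2S + 2P = 2(10) + 2(3) = 26  ✓
#7 S = 10 > 7, so we need W ≤ 4; but W = 6 > 4  ✗
#8 S = 10 = 10 (first disjunct)  ✓
#9 T = 15 is odd  ✓

The assignment fails constraints 1, 3, and 7.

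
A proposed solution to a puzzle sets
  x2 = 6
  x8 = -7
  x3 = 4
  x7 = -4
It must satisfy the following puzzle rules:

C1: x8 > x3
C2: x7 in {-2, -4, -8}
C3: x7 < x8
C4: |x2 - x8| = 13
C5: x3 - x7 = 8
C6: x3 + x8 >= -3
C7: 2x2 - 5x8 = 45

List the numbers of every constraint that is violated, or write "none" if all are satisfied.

C1: x8 = -7, x3 = 4; -7 ≤ 4 (want >)  fails
C2: x7 = -4 is in {-2, -4, -8}  holds
C3: x7 = -4, x8 = -7; -4 ≥ -7 (want <)  fails
C4: |6 - (-7)| = 13  holds
C5: x3 - x7 = 4 - (-4) = 8  holds
C6: x3 + x8 = 4 + (-7) = -3; -3 ≥ -3  holds
C7: 2x2 - 5x8 = 2(6) - 5(-7) = 47, not 45  fails

Constraints 1, 3, and 7 do not hold.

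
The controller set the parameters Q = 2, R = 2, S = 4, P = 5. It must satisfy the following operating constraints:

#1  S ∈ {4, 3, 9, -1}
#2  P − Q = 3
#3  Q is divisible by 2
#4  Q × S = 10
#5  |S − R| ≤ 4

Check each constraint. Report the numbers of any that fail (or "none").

Constraint 4 does not hold.

#1 S = 4 is in {4, 3, 9, -1} — OK.
#2 P − Q = 5 − 2 = 3 — OK.
#3 2 / 2 = 1, so 2 divides 2 — OK.
#4 Q × S = 2 × 4 = 8, not 10 — violated.
#5 |4 − 2| = 2; 2 ≤ 4 — OK.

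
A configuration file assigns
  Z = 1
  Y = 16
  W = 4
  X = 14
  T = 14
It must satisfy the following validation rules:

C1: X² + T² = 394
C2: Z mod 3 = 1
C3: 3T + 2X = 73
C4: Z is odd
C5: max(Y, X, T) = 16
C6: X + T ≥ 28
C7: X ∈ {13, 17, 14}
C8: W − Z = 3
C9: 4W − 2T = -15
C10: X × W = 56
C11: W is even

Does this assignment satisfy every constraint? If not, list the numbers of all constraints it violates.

Constraints 1, 3, and 9 are violated.

C1: X² + T² = 14² + 14² = 196 + 196 = 392, not 394 — fails.
C2: 1 mod 3 = 1 — holds.
C3: 3T + 2X = 3(14) + 2(14) = 70, not 73 — fails.
C4: Z = 1 is odd — holds.
C5: max(16, 14, 14) = 16 — holds.
C6: X + T = 14 + 14 = 28; 28 ≥ 28 — holds.
C7: X = 14 is in {13, 17, 14} — holds.
C8: W − Z = 4 − 1 = 3 — holds.
C9: 4W − 2T = 4(4) − 2(14) = -12, not -15 — fails.
C10: X × W = 14 × 4 = 56 — holds.
C11: W = 4 is even — holds.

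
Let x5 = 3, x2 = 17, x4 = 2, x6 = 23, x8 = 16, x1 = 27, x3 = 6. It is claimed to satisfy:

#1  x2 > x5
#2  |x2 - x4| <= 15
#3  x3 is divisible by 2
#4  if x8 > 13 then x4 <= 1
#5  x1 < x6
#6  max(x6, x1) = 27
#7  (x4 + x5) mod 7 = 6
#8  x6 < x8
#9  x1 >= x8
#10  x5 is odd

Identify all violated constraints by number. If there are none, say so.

No — constraints 4, 5, 7, and 8 are not satisfied.

#1 x2 = 17, x5 = 3; 17 > 3  holds
#2 |17 - 2| = 15; 15 ≤ 15  holds
#3 6 / 2 = 3, so 2 divides 6  holds
#4 x8 = 16 > 13, so we need x4 ≤ 1; but x4 = 2 > 1  fails
#5 x1 = 27, x6 = 23; 27 ≥ 23 (want <)  fails
#6 max(23, 27) = 27  holds
#7 x4 + x5 = 5; 5 mod 7 = 5, not 6  fails
#8 x6 = 23, x8 = 16; 23 ≥ 16 (want <)  fails
#9 x1 = 27, x8 = 16; 27 ≥ 16  holds
#10 x5 = 3 is odd  holds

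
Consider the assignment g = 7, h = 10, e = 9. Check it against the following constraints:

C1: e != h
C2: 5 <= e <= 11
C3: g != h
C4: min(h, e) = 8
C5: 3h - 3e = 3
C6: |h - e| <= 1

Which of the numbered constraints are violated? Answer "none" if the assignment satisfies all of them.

C1: e = 9, h = 10; distinct  ✔
C2: e = 9 lies in [5, 11]  ✔
C3: g = 7, h = 10; distinct  ✔
C4: min(10, 9) = 9, not 8  ✘
C5: 3h - 3e = 3(10) - 3(9) = 3  ✔
C6: |10 - 9| = 1; 1 ≤ 1  ✔

Violated: 4.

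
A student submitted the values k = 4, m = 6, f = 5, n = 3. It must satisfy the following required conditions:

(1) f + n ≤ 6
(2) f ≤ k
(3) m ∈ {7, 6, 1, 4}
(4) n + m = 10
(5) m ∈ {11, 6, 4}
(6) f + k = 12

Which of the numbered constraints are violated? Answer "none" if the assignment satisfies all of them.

Constraints 1, 2, 4, 6 do not hold.

(1) f + n = 5 + 3 = 8; 8 > 6, bound 6 not met  ✗
(2) f = 5, k = 4; 5 > 4 (want ≤)  ✗
(3) m = 6 is in {7, 6, 1, 4}  ✓
(4) n + m = 3 + 6 = 9, not 10  ✗
(5) m = 6 is in {11, 6, 4}  ✓
(6) f + k = 5 + 4 = 9, not 12  ✗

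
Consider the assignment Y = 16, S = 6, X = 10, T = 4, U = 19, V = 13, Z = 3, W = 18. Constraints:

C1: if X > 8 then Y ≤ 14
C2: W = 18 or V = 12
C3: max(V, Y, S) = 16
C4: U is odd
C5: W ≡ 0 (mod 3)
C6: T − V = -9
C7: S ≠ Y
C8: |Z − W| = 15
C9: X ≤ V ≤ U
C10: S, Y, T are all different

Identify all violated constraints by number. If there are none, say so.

The assignment fails constraint 1.

C1: X = 10 > 8, so we need Y ≤ 14; but Y = 16 > 14 — violated.
C2: W = 18 = 18 (first disjunct) — OK.
C3: max(13, 16, 6) = 16 — OK.
C4: U = 19 is odd — OK.
C5: 18 mod 3 = 0 — OK.
C6: T − V = 4 − 13 = -9 — OK.
C7: S = 6, Y = 16; distinct — OK.
C8: |3 − 18| = 15 — OK.
C9: values 10 ≤ 13 ≤ 19 — OK.
C10: values 6, 16, 4 are pairwise distinct — OK.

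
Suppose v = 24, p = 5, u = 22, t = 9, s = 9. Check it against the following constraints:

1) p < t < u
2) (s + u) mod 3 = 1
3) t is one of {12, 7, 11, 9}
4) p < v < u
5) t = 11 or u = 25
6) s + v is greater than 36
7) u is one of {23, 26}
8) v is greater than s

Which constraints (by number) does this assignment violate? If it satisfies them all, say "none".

Constraints 4, 5, 6, and 7 are violated.

1) values 5 < 9 < 22  holds
2) s + u = 31; 31 mod 3 = 1  holds
3) t = 9 is in {12, 7, 11, 9}  holds
4) values 5, 24, 22; v = 24 is not < u = 22  fails
5) t = 9 ≠ 11 and u = 22 ≠ 25; both disjuncts false  fails
6) s + v = 9 + 24 = 33; 33 ≤ 36, bound 36 not met  fails
7) u = 22 is not in {23, 26}  fails
8) v = 24, s = 9; 24 > 9  holds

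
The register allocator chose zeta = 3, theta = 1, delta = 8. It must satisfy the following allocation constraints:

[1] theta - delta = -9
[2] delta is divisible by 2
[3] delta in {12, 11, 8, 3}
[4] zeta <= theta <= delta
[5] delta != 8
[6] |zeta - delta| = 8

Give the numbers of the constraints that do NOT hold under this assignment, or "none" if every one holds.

No — constraints 1, 4, 5, and 6 are not satisfied.

[1] theta - delta = 1 - 8 = -7, not -9 — violated.
[2] 8 / 2 = 4, so 2 divides 8 — satisfied.
[3] delta = 8 is in {12, 11, 8, 3} — satisfied.
[4] values 3, 1, 8; zeta = 3 is not <= theta = 1 — violated.
[5] delta = 8, but 8 is required to differ — violated.
[6] |3 - 8| = 5, not 8 — violated.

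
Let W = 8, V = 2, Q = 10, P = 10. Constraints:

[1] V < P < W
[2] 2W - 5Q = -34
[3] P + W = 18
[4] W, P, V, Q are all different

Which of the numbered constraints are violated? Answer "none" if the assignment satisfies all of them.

No — constraints 1 and 4 are not satisfied.

[1] values 2, 10, 8; P = 10 is not < W = 8  ✘
[2] 2W - 5Q = 2(8) - 5(10) = -34  ✔
[3] P + W = 10 + 8 = 18  ✔
[4] P = Q = 10, not all different  ✘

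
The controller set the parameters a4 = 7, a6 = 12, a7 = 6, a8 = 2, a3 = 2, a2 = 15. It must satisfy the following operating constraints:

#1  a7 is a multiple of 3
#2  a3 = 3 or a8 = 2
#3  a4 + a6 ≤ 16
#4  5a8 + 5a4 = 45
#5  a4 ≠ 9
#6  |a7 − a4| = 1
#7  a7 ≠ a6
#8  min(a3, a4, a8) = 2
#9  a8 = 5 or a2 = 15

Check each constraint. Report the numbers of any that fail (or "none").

Violated: 3.

#1 6 / 3 = 2, so 3 divides 6  ✓
#2 a3 = 2 ≠ 3, but a8 = 2 = 2 (second disjunct)  ✓
#3 a4 + a6 = 7 + 12 = 19; 19 > 16, bound 16 not met  ✗
#4 5a8 + 5a4 = 5(2) + 5(7) = 45  ✓
#5 a4 = 7, and 7 ≠ 9  ✓
#6 |6 − 7| = 1  ✓
#7 a7 = 6, a6 = 12; distinct  ✓
#8 min(2, 7, 2) = 2  ✓
#9 a8 = 2 ≠ 5, but a2 = 15 = 15 (second disjunct)  ✓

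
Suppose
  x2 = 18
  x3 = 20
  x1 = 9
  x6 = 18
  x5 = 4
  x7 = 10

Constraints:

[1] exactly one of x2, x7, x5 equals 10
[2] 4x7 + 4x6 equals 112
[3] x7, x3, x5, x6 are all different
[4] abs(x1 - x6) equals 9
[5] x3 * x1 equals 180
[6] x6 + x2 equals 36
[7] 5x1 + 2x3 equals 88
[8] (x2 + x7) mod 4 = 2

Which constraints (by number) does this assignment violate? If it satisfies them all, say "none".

Violated: 7, 8.

[1] x2=18, x7=10, x5=4; 1 of them equals 10 — holds.
[2] 4x7 + 4x6 = 4(10) + 4(18) = 112 — holds.
[3] values 10, 20, 4, 18 are pairwise distinct — holds.
[4] abs(9 - 18) = 9 — holds.
[5] x3 * x1 = 20 * 9 = 180 — holds.
[6] x6 + x2 = 18 + 18 = 36 — holds.
[7] 5x1 + 2x3 = 5(9) + 2(20) = 85, not 88 — fails.
[8] x2 + x7 = 28; 28 mod 4 = 0, not 2 — fails.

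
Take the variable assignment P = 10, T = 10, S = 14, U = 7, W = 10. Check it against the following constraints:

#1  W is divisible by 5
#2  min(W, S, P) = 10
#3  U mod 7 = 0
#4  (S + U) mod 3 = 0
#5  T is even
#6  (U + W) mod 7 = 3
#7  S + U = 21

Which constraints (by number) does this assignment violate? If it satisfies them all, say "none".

#1 10 / 5 = 2, so 5 divides 10 — satisfied.
#2 min(10, 14, 10) = 10 — satisfied.
#3 7 mod 7 = 0 — satisfied.
#4 S + U = 21; 21 mod 3 = 0 — satisfied.
#5 T = 10 is even — satisfied.
#6 U + W = 17; 17 mod 7 = 3 — satisfied.
#7 S + U = 14 + 7 = 21 — satisfied.

No violations.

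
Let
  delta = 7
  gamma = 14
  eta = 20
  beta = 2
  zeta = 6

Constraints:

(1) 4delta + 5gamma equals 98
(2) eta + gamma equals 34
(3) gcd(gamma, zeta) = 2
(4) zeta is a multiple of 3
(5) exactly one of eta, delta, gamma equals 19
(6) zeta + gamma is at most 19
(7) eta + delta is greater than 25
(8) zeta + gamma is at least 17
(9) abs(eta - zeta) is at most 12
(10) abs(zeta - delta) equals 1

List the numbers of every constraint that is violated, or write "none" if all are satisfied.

(1) 4delta + 5gamma = 4(7) + 5(14) = 98  yes
(2) eta + gamma = 20 + 14 = 34  yes
(3) gcd(14, 6) = 2  yes
(4) 6 / 3 = 2, so 3 divides 6  yes
(5) eta=20, delta=7, gamma=14; 0 of them equal 19, not exactly one  no
(6) zeta + gamma = 6 + 14 = 20; 20 > 19, bound 19 not met  no
(7) eta + delta = 20 + 7 = 27; 27 > 25  yes
(8) zeta + gamma = 6 + 14 = 20; 20 ≥ 17  yes
(9) abs(20 - 6) = 14; 14 > 12, exceeds bound 12  no
(10) abs(6 - 7) = 1  yes

Constraints 5, 6, 9 do not hold.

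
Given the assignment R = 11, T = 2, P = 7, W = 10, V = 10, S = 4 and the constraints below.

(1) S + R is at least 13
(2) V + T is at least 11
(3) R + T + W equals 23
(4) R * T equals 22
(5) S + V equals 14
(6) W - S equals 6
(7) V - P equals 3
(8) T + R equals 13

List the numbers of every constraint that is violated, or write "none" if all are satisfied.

No violations.

(1) S + R = 4 + 11 = 15; 15 ≥ 13 — holds.
(2) V + T = 10 + 2 = 12; 12 ≥ 11 — holds.
(3) R + T + W = 11 + 2 + 10 = 23 — holds.
(4) R * T = 11 * 2 = 22 — holds.
(5) S + V = 4 + 10 = 14 — holds.
(6) W - S = 10 - 4 = 6 — holds.
(7) V - P = 10 - 7 = 3 — holds.
(8) T + R = 2 + 11 = 13 — holds.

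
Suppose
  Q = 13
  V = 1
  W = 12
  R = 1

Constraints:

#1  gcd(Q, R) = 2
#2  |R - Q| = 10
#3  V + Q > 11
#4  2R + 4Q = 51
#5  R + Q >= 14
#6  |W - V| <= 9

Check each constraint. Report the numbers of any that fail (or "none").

Constraints 1, 2, 4, and 6 are violated.

#1 gcd(13, 1) = 1, not 2  ✗
#2 |1 - 13| = 12, not 10  ✗
#3 V + Q = 1 + 13 = 14; 14 > 11  ✓
#4 2R + 4Q = 2(1) + 4(13) = 54, not 51  ✗
#5 R + Q = 1 + 13 = 14; 14 ≥ 14  ✓
#6 |12 - 1| = 11; 11 > 9, exceeds bound 9  ✗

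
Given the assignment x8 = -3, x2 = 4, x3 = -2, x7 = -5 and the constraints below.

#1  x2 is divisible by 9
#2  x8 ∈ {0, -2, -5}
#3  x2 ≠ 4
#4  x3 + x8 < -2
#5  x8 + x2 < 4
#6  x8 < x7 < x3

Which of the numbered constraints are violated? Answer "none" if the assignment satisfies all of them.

#1 4 = 9×0 + 4, so 9 does not divide 4  no
#2 x8 = -3 is not in {0, -2, -5}  no
#3 x2 = 4, but 4 is required to differ  no
#4 x3 + x8 = -2 + (-3) = -5; -5 < -2  yes
#5 x8 + x2 = -3 + 4 = 1; 1 < 4  yes
#6 values -3, -5, -2; x8 = -3 is not < x7 = -5  no

Constraints 1, 2, 3, 6 are violated.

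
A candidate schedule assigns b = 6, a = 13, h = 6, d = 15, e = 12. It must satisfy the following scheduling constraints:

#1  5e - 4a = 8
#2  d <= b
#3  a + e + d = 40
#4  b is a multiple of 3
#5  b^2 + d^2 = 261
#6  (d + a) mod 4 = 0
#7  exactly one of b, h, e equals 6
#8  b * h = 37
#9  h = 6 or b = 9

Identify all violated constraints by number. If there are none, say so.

No — constraints 2, 7, 8 are not satisfied.

#1 5e - 4a = 5(12) - 4(13) = 8 — satisfied.
#2 d = 15, b = 6; 15 > 6 (want ≤) — violated.
#3 a + e + d = 13 + 12 + 15 = 40 — satisfied.
#4 6 / 3 = 2, so 3 divides 6 — satisfied.
#5 b^2 + d^2 = 6^2 + 15^2 = 36 + 225 = 261 — satisfied.
#6 d + a = 28; 28 mod 4 = 0 — satisfied.
#7 b=6, h=6, e=12; 2 of them equal 6, not exactly one — violated.
#8 b * h = 6 * 6 = 36, not 37 — violated.
#9 h = 6 = 6 (first disjunct) — satisfied.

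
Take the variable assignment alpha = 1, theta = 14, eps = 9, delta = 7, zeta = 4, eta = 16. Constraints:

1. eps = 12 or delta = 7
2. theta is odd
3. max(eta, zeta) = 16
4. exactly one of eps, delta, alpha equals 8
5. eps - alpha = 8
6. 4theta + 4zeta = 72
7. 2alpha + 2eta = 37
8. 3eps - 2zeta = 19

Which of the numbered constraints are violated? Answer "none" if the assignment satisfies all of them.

1. eps = 9 ≠ 12, but delta = 7 = 7 (second disjunct)  OK
2. theta = 14 is even  FAIL
3. max(16, 4) = 16  OK
4. eps=9, delta=7, alpha=1; 0 of them equal 8, not exactly one  FAIL
5. eps - alpha = 9 - 1 = 8  OK
6. 4theta + 4zeta = 4(14) + 4(4) = 72  OK
7. 2alpha + 2eta = 2(1) + 2(16) = 34, not 37  FAIL
8. 3eps - 2zeta = 3(9) - 2(4) = 19  OK

No — constraints 2, 4, 7 are not satisfied.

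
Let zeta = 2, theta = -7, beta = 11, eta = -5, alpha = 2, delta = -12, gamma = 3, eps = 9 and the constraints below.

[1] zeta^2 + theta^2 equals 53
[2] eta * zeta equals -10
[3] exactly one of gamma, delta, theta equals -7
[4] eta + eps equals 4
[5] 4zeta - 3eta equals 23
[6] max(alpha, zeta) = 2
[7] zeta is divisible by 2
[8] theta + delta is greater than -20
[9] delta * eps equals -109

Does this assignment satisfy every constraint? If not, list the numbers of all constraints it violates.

Constraint 9 is violated.

[1] zeta^2 + theta^2 = 2^2 + (-7)^2 = 4 + 49 = 53 — holds.
[2] eta * zeta = -5 * 2 = -10 — holds.
[3] gamma=3, delta=-12, theta=-7; 1 of them equals -7 — holds.
[4] eta + eps = -5 + 9 = 4 — holds.
[5] 4zeta - 3eta = 4(2) - 3(-5) = 23 — holds.
[6] max(2, 2) = 2 — holds.
[7] 2 / 2 = 1, so 2 divides 2 — holds.
[8] theta + delta = -7 + (-12) = -19; -19 > -20 — holds.
[9] delta * eps = -12 * 9 = -108, not -109 — fails.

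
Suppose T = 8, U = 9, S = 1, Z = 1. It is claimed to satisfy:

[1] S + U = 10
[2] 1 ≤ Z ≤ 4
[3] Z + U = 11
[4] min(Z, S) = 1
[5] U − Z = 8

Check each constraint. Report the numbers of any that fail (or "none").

[1] S + U = 1 + 9 = 10  yes
[2] Z = 1 lies in [1, 4]  yes
[3] Z + U = 1 + 9 = 10, not 11  no
[4] min(1, 1) = 1  yes
[5] U − Z = 9 − 1 = 8  yes

No — constraint 3 is not satisfied.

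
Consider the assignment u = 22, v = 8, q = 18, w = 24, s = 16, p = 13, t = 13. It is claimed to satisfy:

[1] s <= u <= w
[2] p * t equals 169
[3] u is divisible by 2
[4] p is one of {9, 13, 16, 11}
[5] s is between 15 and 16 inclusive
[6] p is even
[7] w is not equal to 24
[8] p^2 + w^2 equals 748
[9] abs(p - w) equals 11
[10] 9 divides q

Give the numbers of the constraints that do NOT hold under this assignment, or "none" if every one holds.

[1] values 16 <= 22 <= 24  true
[2] p * t = 13 * 13 = 169  true
[3] 22 / 2 = 11, so 2 divides 22  true
[4] p = 13 is in {9, 13, 16, 11}  true
[5] s = 16 lies in [15, 16]  true
[6] p = 13 is odd  false
[7] w = 24, but 24 is required to differ  false
[8] p^2 + w^2 = 13^2 + 24^2 = 169 + 576 = 745, not 748  false
[9] abs(13 - 24) = 11  true
[10] 18 / 9 = 2, so 9 divides 18  true

Constraints 6, 7, 8 do not hold.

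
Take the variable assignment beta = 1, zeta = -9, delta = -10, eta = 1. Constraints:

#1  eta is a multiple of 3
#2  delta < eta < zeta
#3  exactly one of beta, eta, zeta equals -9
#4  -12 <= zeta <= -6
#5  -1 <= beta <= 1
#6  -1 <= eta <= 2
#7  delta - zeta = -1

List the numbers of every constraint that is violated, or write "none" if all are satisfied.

#1 1 = 3*0 + 1, so 3 does not divide 1  fails
#2 values -10, 1, -9; eta = 1 is not < zeta = -9  fails
#3 beta=1, eta=1, zeta=-9; 1 of them equals -9  holds
#4 zeta = -9 lies in [-12, -6]  holds
#5 beta = 1 lies in [-1, 1]  holds
#6 eta = 1 lies in [-1, 2]  holds
#7 delta - zeta = -10 - (-9) = -1  holds

Constraints 1, 2 do not hold.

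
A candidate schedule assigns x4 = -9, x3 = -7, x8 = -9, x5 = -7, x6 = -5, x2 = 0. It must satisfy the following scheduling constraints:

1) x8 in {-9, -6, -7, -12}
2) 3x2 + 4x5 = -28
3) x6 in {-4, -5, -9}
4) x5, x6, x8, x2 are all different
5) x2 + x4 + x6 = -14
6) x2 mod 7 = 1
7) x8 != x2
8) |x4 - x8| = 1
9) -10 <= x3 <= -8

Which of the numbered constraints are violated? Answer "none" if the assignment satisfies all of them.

Constraints 6, 8, and 9 do not hold.

1) x8 = -9 is in {-9, -6, -7, -12}  true
2) 3x2 + 4x5 = 3(0) + 4(-7) = -28  true
3) x6 = -5 is in {-4, -5, -9}  true
4) values -7, -5, -9, 0 are pairwise distinct  true
5) x2 + x4 + x6 = 0 + (-9) + (-5) = -14  true
6) 0 mod 7 = 0, not 1  false
7) x8 = -9, x2 = 0; distinct  true
8) |-9 - (-9)| = 0, not 1  false
9) x3 = -7 is outside [-10, -8]  false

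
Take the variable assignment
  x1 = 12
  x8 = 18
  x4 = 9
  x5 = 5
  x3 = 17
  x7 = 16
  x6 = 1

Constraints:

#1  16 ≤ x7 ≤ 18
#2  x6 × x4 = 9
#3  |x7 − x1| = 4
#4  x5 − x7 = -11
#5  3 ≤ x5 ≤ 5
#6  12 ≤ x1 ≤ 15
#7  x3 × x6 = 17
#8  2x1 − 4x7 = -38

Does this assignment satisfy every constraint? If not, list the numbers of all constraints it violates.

The assignment fails constraint 8.

#1 x7 = 16 lies in [16, 18]  true
#2 x6 × x4 = 1 × 9 = 9  true
#3 |16 − 12| = 4  true
#4 x5 − x7 = 5 − 16 = -11  true
#5 x5 = 5 lies in [3, 5]  true
#6 x1 = 12 lies in [12, 15]  true
#7 x3 × x6 = 17 × 1 = 17  true
#8 2x1 − 4x7 = 2(12) − 4(16) = -40, not -38  false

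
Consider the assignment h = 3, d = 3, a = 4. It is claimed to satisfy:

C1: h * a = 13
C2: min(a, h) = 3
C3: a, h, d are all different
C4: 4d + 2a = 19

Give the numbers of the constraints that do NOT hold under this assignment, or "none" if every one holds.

C1: h * a = 3 * 4 = 12, not 13 — fails.
C2: min(4, 3) = 3 — holds.
C3: h = d = 3, not all different — fails.
C4: 4d + 2a = 4(3) + 2(4) = 20, not 19 — fails.

Constraints 1, 3, and 4 do not hold.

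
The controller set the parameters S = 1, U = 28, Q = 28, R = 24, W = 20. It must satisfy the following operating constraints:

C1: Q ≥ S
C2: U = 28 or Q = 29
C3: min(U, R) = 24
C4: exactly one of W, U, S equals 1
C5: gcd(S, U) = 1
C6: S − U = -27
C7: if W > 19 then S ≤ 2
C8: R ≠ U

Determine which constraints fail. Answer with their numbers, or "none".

None — every constraint holds.

C1: Q = 28, S = 1; 28 ≥ 1  yes
C2: U = 28 = 28 (first disjunct)  yes
C3: min(28, 24) = 24  yes
C4: W=20, U=28, S=1; 1 of them equals 1  yes
C5: gcd(1, 28) = 1  yes
C6: S − U = 1 − 28 = -27  yes
C7: W = 20 > 19, so we need S ≤ 2; S = 1 ≤ 2  yes
C8: R = 24, U = 28; distinct  yes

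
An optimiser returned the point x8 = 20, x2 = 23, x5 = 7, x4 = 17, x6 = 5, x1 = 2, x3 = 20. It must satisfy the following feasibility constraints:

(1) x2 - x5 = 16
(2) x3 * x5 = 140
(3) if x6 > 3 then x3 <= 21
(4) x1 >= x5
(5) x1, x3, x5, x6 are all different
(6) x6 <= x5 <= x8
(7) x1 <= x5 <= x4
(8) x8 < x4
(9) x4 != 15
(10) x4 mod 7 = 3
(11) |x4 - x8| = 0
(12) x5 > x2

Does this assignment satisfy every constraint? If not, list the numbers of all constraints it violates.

(1) x2 - x5 = 23 - 7 = 16 — satisfied.
(2) x3 * x5 = 20 * 7 = 140 — satisfied.
(3) x6 = 5 > 3, so we need x3 ≤ 21; x3 = 20 ≤ 21 — satisfied.
(4) x1 = 2, x5 = 7; 2 < 7 (want ≥) — violated.
(5) values 2, 20, 7, 5 are pairwise distinct — satisfied.
(6) values 5 <= 7 <= 20 — satisfied.
(7) values 2 <= 7 <= 17 — satisfied.
(8) x8 = 20, x4 = 17; 20 ≥ 17 (want <) — violated.
(9) x4 = 17, and 17 ≠ 15 — satisfied.
(10) 17 mod 7 = 3 — satisfied.
(11) |17 - 20| = 3, not 0 — violated.
(12) x5 = 7, x2 = 23; 7 ≤ 23 (want >) — violated.

Constraints 4, 8, 11, and 12 are violated.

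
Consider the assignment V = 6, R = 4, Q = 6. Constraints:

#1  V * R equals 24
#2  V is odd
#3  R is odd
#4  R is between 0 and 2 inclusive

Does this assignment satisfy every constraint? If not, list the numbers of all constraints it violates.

#1 V * R = 6 * 4 = 24  yes
#2 V = 6 is even  no
#3 R = 4 is even  no
#4 R = 4 is outside [0, 2]  no

The assignment fails constraints 2, 3, and 4.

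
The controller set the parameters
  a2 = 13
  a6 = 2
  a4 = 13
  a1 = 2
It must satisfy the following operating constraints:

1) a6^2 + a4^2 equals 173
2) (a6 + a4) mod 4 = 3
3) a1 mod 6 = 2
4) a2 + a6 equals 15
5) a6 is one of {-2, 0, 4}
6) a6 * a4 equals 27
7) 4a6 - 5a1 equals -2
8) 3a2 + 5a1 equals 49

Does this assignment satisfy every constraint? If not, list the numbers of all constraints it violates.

1) a6^2 + a4^2 = 2^2 + 13^2 = 4 + 169 = 173  holds
2) a6 + a4 = 15; 15 mod 4 = 3  holds
3) 2 mod 6 = 2  holds
4) a2 + a6 = 13 + 2 = 15  holds
5) a6 = 2 is not in {-2, 0, 4}  fails
6) a6 * a4 = 2 * 13 = 26, not 27  fails
7) 4a6 - 5a1 = 4(2) - 5(2) = -2  holds
8) 3a2 + 5a1 = 3(13) + 5(2) = 49  holds

The assignment fails constraints 5 and 6.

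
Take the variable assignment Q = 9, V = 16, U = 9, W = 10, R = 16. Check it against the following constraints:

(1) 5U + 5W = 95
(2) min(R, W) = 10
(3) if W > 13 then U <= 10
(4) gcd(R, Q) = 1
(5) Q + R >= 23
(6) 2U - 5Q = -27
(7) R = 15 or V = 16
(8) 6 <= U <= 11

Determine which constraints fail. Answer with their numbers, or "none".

(1) 5U + 5W = 5(9) + 5(10) = 95 — holds.
(2) min(16, 10) = 10 — holds.
(3) W = 10, not > 13; antecedent false, conditional vacuously true — holds.
(4) gcd(16, 9) = 1 — holds.
(5) Q + R = 9 + 16 = 25; 25 ≥ 23 — holds.
(6) 2U - 5Q = 2(9) - 5(9) = -27 — holds.
(7) R = 16 ≠ 15, but V = 16 = 16 (second disjunct) — holds.
(8) U = 9 lies in [6, 11] — holds.

Yes — all constraints hold.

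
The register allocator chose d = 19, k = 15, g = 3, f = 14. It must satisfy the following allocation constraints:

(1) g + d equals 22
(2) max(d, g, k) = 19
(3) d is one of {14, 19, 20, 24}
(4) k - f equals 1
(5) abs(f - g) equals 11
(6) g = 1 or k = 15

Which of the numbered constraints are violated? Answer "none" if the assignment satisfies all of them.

Yes — all constraints hold.

(1) g + d = 3 + 19 = 22  yes
(2) max(19, 3, 15) = 19  yes
(3) d = 19 is in {14, 19, 20, 24}  yes
(4) k - f = 15 - 14 = 1  yes
(5) abs(14 - 3) = 11  yes
(6) g = 3 ≠ 1, but k = 15 = 15 (second disjunct)  yes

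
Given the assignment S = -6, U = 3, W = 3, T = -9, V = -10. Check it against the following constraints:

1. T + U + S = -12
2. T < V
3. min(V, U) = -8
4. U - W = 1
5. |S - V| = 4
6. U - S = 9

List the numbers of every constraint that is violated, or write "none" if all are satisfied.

Violated: 2, 3, 4.

1. T + U + S = -9 + 3 + (-6) = -12 — OK.
2. T = -9, V = -10; -9 ≥ -10 (want <) — violated.
3. min(-10, 3) = -10, not -8 — violated.
4. U - W = 3 - 3 = 0, not 1 — violated.
5. |-6 - (-10)| = 4 — OK.
6. U - S = 3 - (-6) = 9 — OK.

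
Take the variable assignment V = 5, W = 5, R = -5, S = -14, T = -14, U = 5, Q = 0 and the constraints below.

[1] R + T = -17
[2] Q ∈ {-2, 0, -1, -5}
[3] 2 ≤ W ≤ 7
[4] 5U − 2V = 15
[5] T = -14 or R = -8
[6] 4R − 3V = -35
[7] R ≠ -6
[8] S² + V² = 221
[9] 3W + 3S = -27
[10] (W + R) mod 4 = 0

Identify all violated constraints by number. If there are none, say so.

The assignment fails constraint 1.

[1] R + T = -5 + (-14) = -19, not -17 — violated.
[2] Q = 0 is in {-2, 0, -1, -5} — OK.
[3] W = 5 lies in [2, 7] — OK.
[4] 5U − 2V = 5(5) − 2(5) = 15 — OK.
[5] T = -14 = -14 (first disjunct) — OK.
[6] 4R − 3V = 4(-5) − 3(5) = -35 — OK.
[7] R = -5, and -5 ≠ -6 — OK.
[8] S² + V² = (-14)² + 5² = 196 + 25 = 221 — OK.
[9] 3W + 3S = 3(5) + 3(-14) = -27 — OK.
[10] W + R = 0; 0 mod 4 = 0 — OK.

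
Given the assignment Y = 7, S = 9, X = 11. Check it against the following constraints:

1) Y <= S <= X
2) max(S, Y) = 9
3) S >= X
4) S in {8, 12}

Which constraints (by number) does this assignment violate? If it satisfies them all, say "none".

1) values 7 <= 9 <= 11 — OK.
2) max(9, 7) = 9 — OK.
3) S = 9, X = 11; 9 < 11 (want ≥) — violated.
4) S = 9 is not in {8, 12} — violated.

Constraints 3 and 4 are violated.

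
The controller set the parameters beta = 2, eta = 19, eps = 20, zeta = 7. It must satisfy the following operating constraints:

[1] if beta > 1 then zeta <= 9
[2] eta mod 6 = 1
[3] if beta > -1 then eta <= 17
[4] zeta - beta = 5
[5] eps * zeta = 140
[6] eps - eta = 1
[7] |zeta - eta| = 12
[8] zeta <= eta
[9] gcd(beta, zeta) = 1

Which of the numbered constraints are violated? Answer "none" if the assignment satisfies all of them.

Constraint 3 does not hold.

[1] beta = 2 > 1, so we need zeta ≤ 9; zeta = 7 ≤ 9 — OK.
[2] 19 mod 6 = 1 — OK.
[3] beta = 2 > -1, so we need eta ≤ 17; but eta = 19 > 17 — violated.
[4] zeta - beta = 7 - 2 = 5 — OK.
[5] eps * zeta = 20 * 7 = 140 — OK.
[6] eps - eta = 20 - 19 = 1 — OK.
[7] |7 - 19| = 12 — OK.
[8] zeta = 7, eta = 19; 7 ≤ 19 — OK.
[9] gcd(2, 7) = 1 — OK.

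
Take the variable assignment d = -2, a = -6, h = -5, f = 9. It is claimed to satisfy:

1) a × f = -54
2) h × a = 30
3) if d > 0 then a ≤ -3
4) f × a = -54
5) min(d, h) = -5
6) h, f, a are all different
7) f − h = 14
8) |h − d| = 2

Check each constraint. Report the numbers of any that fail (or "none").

1) a × f = -6 × 9 = -54  holds
2) h × a = -5 × (-6) = 30  holds
3) d = -2, not > 0; antecedent false, conditional vacuously true  holds
4) f × a = 9 × (-6) = -54  holds
5) min(-2, -5) = -5  holds
6) values -5, 9, -6 are pairwise distinct  holds
7) f − h = 9 − (-5) = 14  holds
8) |-5 − (-2)| = 3, not 2  fails

Constraint 8 does not hold.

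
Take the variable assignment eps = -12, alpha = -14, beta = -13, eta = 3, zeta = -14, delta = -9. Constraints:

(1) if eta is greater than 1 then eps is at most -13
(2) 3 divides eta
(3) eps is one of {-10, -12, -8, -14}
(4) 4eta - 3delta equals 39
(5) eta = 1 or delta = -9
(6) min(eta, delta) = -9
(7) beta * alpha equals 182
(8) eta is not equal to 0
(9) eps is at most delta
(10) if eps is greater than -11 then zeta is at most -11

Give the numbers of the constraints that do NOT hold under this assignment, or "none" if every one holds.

(1) eta = 3 > 1, so we need eps ≤ -13; but eps = -12 > -13 — violated.
(2) 3 / 3 = 1, so 3 divides 3 — OK.
(3) eps = -12 is in {-10, -12, -8, -14} — OK.
(4) 4eta - 3delta = 4(3) - 3(-9) = 39 — OK.
(5) eta = 3 ≠ 1, but delta = -9 = -9 (second disjunct) — OK.
(6) min(3, -9) = -9 — OK.
(7) beta * alpha = -13 * (-14) = 182 — OK.
(8) eta = 3, and 3 ≠ 0 — OK.
(9) eps = -12, delta = -9; -12 ≤ -9 — OK.
(10) eps = -12, not > -11; antecedent false, conditional vacuously true — OK.

No — constraint 1 is not satisfied.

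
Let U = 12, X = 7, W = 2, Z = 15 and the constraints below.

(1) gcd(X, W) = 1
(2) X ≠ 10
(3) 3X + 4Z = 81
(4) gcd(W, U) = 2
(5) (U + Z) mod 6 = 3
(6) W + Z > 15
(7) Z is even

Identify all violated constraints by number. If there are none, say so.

(1) gcd(7, 2) = 1 — satisfied.
(2) X = 7, and 7 ≠ 10 — satisfied.
(3) 3X + 4Z = 3(7) + 4(15) = 81 — satisfied.
(4) gcd(2, 12) = 2 — satisfied.
(5) U + Z = 27; 27 mod 6 = 3 — satisfied.
(6) W + Z = 2 + 15 = 17; 17 > 15 — satisfied.
(7) Z = 15 is odd — violated.

Constraint 7 does not hold.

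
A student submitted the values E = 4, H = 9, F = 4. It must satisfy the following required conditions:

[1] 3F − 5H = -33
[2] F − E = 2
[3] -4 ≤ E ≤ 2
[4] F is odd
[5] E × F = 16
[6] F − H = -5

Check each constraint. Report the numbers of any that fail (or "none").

No — constraints 2, 3, and 4 are not satisfied.

[1] 3F − 5H = 3(4) − 5(9) = -33  OK
[2] F − E = 4 − 4 = 0, not 2  FAIL
[3] E = 4 is outside [-4, 2]  FAIL
[4] F = 4 is even  FAIL
[5] E × F = 4 × 4 = 16  OK
[6] F − H = 4 − 9 = -5  OK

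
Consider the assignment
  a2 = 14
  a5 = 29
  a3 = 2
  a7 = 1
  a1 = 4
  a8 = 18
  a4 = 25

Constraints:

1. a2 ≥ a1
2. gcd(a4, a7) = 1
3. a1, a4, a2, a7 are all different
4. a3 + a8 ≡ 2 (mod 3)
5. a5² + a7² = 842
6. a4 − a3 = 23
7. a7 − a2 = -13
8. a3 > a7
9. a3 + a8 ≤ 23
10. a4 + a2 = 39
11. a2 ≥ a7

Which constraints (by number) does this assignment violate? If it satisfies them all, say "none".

1. a2 = 14, a1 = 4; 14 ≥ 4 — holds.
2. gcd(25, 1) = 1 — holds.
3. values 4, 25, 14, 1 are pairwise distinct — holds.
4. a3 + a8 = 20; 20 mod 3 = 2 — holds.
5. a5² + a7² = 29² + 1² = 841 + 1 = 842 — holds.
6. a4 − a3 = 25 − 2 = 23 — holds.
7. a7 − a2 = 1 − 14 = -13 — holds.
8. a3 = 2, a7 = 1; 2 > 1 — holds.
9. a3 + a8 = 2 + 18 = 20; 20 ≤ 23 — holds.
10. a4 + a2 = 25 + 14 = 39 — holds.
11. a2 = 14, a7 = 1; 14 ≥ 1 — holds.

No violations.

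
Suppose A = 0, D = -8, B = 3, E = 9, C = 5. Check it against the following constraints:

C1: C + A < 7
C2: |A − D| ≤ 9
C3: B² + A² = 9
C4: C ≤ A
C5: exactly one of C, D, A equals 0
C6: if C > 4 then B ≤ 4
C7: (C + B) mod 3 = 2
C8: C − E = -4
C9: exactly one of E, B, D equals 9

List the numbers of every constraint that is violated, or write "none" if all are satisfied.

The assignment fails constraint 4.

C1: C + A = 5 + 0 = 5; 5 < 7  holds
C2: |0 − (-8)| = 8; 8 ≤ 9  holds
C3: B² + A² = 3² + 0² = 9 + 0 = 9  holds
C4: C = 5, A = 0; 5 > 0 (want ≤)  fails
C5: C=5, D=-8, A=0; 1 of them equals 0  holds
C6: C = 5 > 4, so we need B ≤ 4; B = 3 ≤ 4  holds
C7: C + B = 8; 8 mod 3 = 2  holds
C8: C − E = 5 − 9 = -4  holds
C9: E=9, B=3, D=-8; 1 of them equals 9  holds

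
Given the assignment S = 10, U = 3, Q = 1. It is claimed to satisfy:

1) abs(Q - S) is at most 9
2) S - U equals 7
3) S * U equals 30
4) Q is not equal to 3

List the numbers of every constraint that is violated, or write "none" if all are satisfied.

1) abs(1 - 10) = 9; 9 ≤ 9 — OK.
2) S - U = 10 - 3 = 7 — OK.
3) S * U = 10 * 3 = 30 — OK.
4) Q = 1, and 1 ≠ 3 — OK.

Yes — all constraints hold.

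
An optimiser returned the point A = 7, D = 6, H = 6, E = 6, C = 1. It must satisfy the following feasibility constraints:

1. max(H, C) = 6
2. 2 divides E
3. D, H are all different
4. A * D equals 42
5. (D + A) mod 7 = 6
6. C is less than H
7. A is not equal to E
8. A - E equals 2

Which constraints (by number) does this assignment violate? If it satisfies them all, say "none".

Constraints 3 and 8 are violated.

1. max(6, 1) = 6  ✓
2. 6 / 2 = 3, so 2 divides 6  ✓
3. D = H = 6, not all different  ✗
4. A * D = 7 * 6 = 42  ✓
5. D + A = 13; 13 mod 7 = 6  ✓
6. C = 1, H = 6; 1 < 6  ✓
7. A = 7, E = 6; distinct  ✓
8. A - E = 7 - 6 = 1, not 2  ✗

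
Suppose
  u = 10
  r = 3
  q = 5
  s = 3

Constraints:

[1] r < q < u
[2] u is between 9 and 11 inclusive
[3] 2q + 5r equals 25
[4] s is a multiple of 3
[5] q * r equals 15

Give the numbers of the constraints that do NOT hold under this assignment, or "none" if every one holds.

Yes — all constraints hold.

[1] values 3 < 5 < 10 — satisfied.
[2] u = 10 lies in [9, 11] — satisfied.
[3] 2q + 5r = 2(5) + 5(3) = 25 — satisfied.
[4] 3 / 3 = 1, so 3 divides 3 — satisfied.
[5] q * r = 5 * 3 = 15 — satisfied.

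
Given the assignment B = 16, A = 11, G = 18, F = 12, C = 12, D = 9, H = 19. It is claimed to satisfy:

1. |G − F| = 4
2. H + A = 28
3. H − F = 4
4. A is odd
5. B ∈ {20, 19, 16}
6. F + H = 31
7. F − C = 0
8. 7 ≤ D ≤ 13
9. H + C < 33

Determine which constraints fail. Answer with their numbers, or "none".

1. |18 − 12| = 6, not 4  fails
2. H + A = 19 + 11 = 30, not 28  fails
3. H − F = 19 − 12 = 7, not 4  fails
4. A = 11 is odd  holds
5. B = 16 is in {20, 19, 16}  holds
6. F + H = 12 + 19 = 31  holds
7. F − C = 12 − 12 = 0  holds
8. D = 9 lies in [7, 13]  holds
9. H + C = 19 + 12 = 31; 31 < 33  holds

Violated: 1, 2, and 3.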